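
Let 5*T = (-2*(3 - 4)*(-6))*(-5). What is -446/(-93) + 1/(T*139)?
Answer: 82669/17236 ≈ 4.7963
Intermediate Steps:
T = 12 (T = ((-2*(3 - 4)*(-6))*(-5))/5 = ((-2*(-1)*(-6))*(-5))/5 = ((2*(-6))*(-5))/5 = (-12*(-5))/5 = (⅕)*60 = 12)
-446/(-93) + 1/(T*139) = -446/(-93) + 1/(12*139) = -446*(-1/93) + (1/12)*(1/139) = 446/93 + 1/1668 = 82669/17236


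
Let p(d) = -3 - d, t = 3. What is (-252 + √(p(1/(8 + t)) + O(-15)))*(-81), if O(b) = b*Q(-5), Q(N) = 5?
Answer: 20412 - 81*I*√9449/11 ≈ 20412.0 - 715.79*I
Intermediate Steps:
O(b) = 5*b (O(b) = b*5 = 5*b)
(-252 + √(p(1/(8 + t)) + O(-15)))*(-81) = (-252 + √((-3 - 1/(8 + 3)) + 5*(-15)))*(-81) = (-252 + √((-3 - 1/11) - 75))*(-81) = (-252 + √(-34/11 - 75))*(-81) = (-252 + √(-859/11))*(-81) = (-252 + I*√9449/11)*(-81) = 20412 - 81*I*√9449/11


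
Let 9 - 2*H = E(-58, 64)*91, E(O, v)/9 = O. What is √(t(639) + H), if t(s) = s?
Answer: 3*√10842/2 ≈ 156.19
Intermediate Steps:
E(O, v) = 9*O
H = 47511/2 (H = 9/2 - 9*(-58)*91/2 = 9/2 - (-261)*91 = 9/2 - ½*(-47502) = 9/2 + 23751 = 47511/2 ≈ 23756.)
√(t(639) + H) = √(639 + 47511/2) = √(48789/2) = 3*√10842/2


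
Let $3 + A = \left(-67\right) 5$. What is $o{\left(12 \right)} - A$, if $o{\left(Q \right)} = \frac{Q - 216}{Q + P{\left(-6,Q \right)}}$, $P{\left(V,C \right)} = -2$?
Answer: $\frac{1588}{5} \approx 317.6$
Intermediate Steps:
$A = -338$ ($A = -3 - 335 = -338$)
$o{\left(Q \right)} = \frac{-216 + Q}{-2 + Q}$ ($o{\left(Q \right)} = \frac{Q - 216}{Q - 2} = \frac{-216 + Q}{-2 + Q}$)
$o{\left(12 \right)} - A = \frac{-216 + 12}{-2 + 12} - -338 = \frac{1}{10} \left(-204\right) + 338 = - \frac{102}{5} + 338 = \frac{1588}{5}$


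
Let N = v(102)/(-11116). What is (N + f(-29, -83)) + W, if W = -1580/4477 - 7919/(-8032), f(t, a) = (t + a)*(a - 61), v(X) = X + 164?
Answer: 230249246107207/14275827808 ≈ 16129.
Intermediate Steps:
v(X) = 164 + X
f(t, a) = (-61 + a)*(a + t) (f(t, a) = (a + t)*(-61 + a) = (-61 + a)*(a + t))
W = 22762803/35959264 (W = -1580*1/4477 - 7919*(-1/8032) = -1580/4477 + 7919/8032 = 22762803/35959264 ≈ 0.63302)
N = -19/794 (N = (164 + 102)/(-11116) = 266*(-1/11116) = -19/794 ≈ -0.023929)
(N + f(-29, -83)) + W = (-19/794 + ((-83)² - 61*(-83) - 61*(-29) - 83*(-29))) + 22762803/35959264 = (-19/794 + (6889 + 5063 + 1769 + 2407)) + 22762803/35959264 = (-19/794 + 16128) + 22762803/35959264 = 12805613/794 + 22762803/35959264 = 230249246107207/14275827808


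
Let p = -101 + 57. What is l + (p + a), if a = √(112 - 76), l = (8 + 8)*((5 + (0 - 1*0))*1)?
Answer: 42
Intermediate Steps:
p = -44
l = 80 (l = 16*((5 + (0 + 0))*1) = 16*((5 + 0)*1) = 16*(5*1) = 16*5 = 80)
a = 6 (a = √36 = 6)
l + (p + a) = 80 + (-44 + 6) = 80 - 38 = 42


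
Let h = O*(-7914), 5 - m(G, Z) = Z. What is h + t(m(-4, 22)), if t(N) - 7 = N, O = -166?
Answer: 1313714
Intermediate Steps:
m(G, Z) = 5 - Z
t(N) = 7 + N
h = 1313724 (h = -166*(-7914) = 1313724)
h + t(m(-4, 22)) = 1313724 + (7 + (5 - 1*22)) = 1313724 + (7 + (5 - 22)) = 1313724 + (7 - 17) = 1313724 - 10 = 1313714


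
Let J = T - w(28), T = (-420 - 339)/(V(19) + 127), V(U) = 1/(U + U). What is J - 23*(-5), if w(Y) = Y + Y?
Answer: 85317/1609 ≈ 53.025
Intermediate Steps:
V(U) = 1/(2*U)
w(Y) = 2*Y
T = -9614/1609 (T = (-420 - 339)/((1/2)/19 + 127) = -759/((1/2)*(1/19) + 127) = -759/(1/38 + 127) = -759/4827/38 = -759*38/4827 = -9614/1609 ≈ -5.9751)
J = -99718/1609 (J = -9614/1609 - 2*28 = -9614/1609 - 1*56 = -9614/1609 - 56 = -99718/1609 ≈ -61.975)
J - 23*(-5) = -99718/1609 - 23*(-5) = -99718/1609 + 115 = 85317/1609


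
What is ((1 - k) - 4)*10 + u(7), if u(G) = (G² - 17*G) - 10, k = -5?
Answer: -60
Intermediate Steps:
u(G) = -10 + G² - 17*G
((1 - k) - 4)*10 + u(7) = ((1 - 1*(-5)) - 4)*10 + (-10 + 7² - 17*7) = ((1 + 5) - 4)*10 + (-10 + 49 - 119) = (6 - 4)*10 - 80 = 2*10 - 80 = 20 - 80 = -60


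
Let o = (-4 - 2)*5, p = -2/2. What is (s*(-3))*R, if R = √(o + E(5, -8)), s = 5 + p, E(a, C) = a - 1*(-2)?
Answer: -12*I*√23 ≈ -57.55*I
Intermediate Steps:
p = -1 (p = -2*½ = -1)
E(a, C) = 2 + a (E(a, C) = a + 2 = 2 + a)
o = -30 (o = -6*5 = -30)
s = 4 (s = 5 - 1 = 4)
R = I*√23 (R = √(-30 + (2 + 5)) = √(-30 + 7) = √(-23) = I*√23 ≈ 4.7958*I)
(s*(-3))*R = (4*(-3))*(I*√23) = -12*I*√23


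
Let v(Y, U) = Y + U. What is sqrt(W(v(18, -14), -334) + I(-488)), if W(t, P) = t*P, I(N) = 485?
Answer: I*sqrt(851) ≈ 29.172*I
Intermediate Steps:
v(Y, U) = U + Y
W(t, P) = P*t
sqrt(W(v(18, -14), -334) + I(-488)) = sqrt(-334*(-14 + 18) + 485) = sqrt(-334*4 + 485) = sqrt(-1336 + 485) = sqrt(-851) = I*sqrt(851)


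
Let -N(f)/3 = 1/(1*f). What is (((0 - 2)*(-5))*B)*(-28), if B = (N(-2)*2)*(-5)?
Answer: 4200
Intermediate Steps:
N(f) = -3/f (N(f) = -3/(1*f) = -3/f)
B = -15 (B = (-3/(-2)*2)*(-5) = (-3*(-½)*2)*(-5) = ((3/2)*2)*(-5) = 3*(-5) = -15)
(((0 - 2)*(-5))*B)*(-28) = (((0 - 2)*(-5))*(-15))*(-28) = (-2*(-5)*(-15))*(-28) = (10*(-15))*(-28) = -150*(-28) = 4200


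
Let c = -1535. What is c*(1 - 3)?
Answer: 3070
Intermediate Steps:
c*(1 - 3) = -1535*(1 - 3) = -1535*(-2) = 3070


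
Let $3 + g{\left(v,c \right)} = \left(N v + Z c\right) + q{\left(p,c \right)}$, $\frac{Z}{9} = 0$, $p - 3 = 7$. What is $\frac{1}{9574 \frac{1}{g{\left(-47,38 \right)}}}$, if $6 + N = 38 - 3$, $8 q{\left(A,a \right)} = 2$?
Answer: $- \frac{5463}{38296} \approx -0.14265$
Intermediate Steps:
$p = 10$ ($p = 3 + 7 = 10$)
$q{\left(A,a \right)} = \frac{1}{4}$ ($q{\left(A,a \right)} = \frac{1}{8} \cdot 2 = \frac{1}{4}$)
$Z = 0$ ($Z = 9 \cdot 0 = 0$)
$N = 29$ ($N = -6 + \left(38 - 3\right) = -6 + 35 = 29$)
$g{\left(v,c \right)} = - \frac{11}{4} + 29 v$ ($g{\left(v,c \right)} = -3 + \left(\left(29 v + 0 c\right) + \frac{1}{4}\right) = -3 + \left(\left(29 v + 0\right) + \frac{1}{4}\right) = -3 + \left(29 v + \frac{1}{4}\right) = -3 + \left(\frac{1}{4} + 29 v\right) = - \frac{11}{4} + 29 v$)
$\frac{1}{9574 \frac{1}{g{\left(-47,38 \right)}}} = \frac{1}{9574 \frac{1}{- \frac{11}{4} + 29 \left(-47\right)}} = \frac{1}{9574 \frac{1}{- \frac{11}{4} - 1363}} = \frac{1}{9574 \frac{1}{- \frac{5463}{4}}} = \frac{1}{9574 \left(- \frac{4}{5463}\right)} = \frac{1}{- \frac{38296}{5463}} = - \frac{5463}{38296}$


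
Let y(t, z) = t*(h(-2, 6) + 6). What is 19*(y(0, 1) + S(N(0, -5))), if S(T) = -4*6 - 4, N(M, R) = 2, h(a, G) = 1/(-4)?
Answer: -532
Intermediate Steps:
h(a, G) = -¼
S(T) = -28 (S(T) = -24 - 4 = -28)
y(t, z) = 23*t/4 (y(t, z) = t*(-¼ + 6) = t*(23/4) = 23*t/4)
19*(y(0, 1) + S(N(0, -5))) = 19*((23/4)*0 - 28) = 19*(0 - 28) = 19*(-28) = -532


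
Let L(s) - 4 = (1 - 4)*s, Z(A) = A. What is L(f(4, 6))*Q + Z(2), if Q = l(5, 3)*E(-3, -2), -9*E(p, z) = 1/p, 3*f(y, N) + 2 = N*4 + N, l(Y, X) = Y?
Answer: -22/9 ≈ -2.4444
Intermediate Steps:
f(y, N) = -2/3 + 5*N/3 (f(y, N) = -2/3 + (N*4 + N)/3 = -2/3 + (4*N + N)/3 = -2/3 + (5*N)/3 = -2/3 + 5*N/3)
E(p, z) = -1/(9*p)
L(s) = 4 - 3*s (L(s) = 4 + (1 - 4)*s = 4 - 3*s)
Q = 5/27 (Q = 5*(-1/9/(-3)) = 5*(-1/9*(-1/3)) = 5*(1/27) = 5/27 ≈ 0.18519)
L(f(4, 6))*Q + Z(2) = (4 - 3*(-2/3 + (5/3)*6))*(5/27) + 2 = (4 - 3*(-2/3 + 10))*(5/27) + 2 = (4 - 3*28/3)*(5/27) + 2 = (4 - 28)*(5/27) + 2 = -24*5/27 + 2 = -40/9 + 2 = -22/9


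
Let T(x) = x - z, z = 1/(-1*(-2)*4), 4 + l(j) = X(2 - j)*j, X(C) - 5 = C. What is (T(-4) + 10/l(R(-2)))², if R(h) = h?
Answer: 162409/7744 ≈ 20.972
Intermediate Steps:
X(C) = 5 + C
l(j) = -4 + j*(7 - j) (l(j) = -4 + (5 + (2 - j))*j = -4 + (7 - j)*j = -4 + j*(7 - j))
z = ⅛ (z = 1/(2*4) = 1/8 = ⅛ ≈ 0.12500)
T(x) = -⅛ + x (T(x) = x - 1*⅛ = x - ⅛ = -⅛ + x)
(T(-4) + 10/l(R(-2)))² = ((-⅛ - 4) + 10/(-4 - 1*(-2)*(-7 - 2)))² = (-33/8 + 10/(-4 - 1*(-2)*(-9)))² = (-33/8 + 10/(-4 - 18))² = (-33/8 + 10/(-22))² = (-33/8 + 10*(-1/22))² = (-33/8 - 5/11)² = (-403/88)² = 162409/7744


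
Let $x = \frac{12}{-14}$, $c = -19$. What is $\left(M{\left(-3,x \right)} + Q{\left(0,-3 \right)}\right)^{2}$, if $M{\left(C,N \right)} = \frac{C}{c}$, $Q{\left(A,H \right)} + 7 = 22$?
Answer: $\frac{82944}{361} \approx 229.76$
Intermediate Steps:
$Q{\left(A,H \right)} = 15$ ($Q{\left(A,H \right)} = -7 + 22 = 15$)
$x = - \frac{6}{7}$ ($x = 12 \left(- \frac{1}{14}\right) = - \frac{6}{7} \approx -0.85714$)
$M{\left(C,N \right)} = - \frac{C}{19}$ ($M{\left(C,N \right)} = \frac{C}{-19} = C \left(- \frac{1}{19}\right) = - \frac{C}{19}$)
$\left(M{\left(-3,x \right)} + Q{\left(0,-3 \right)}\right)^{2} = \left(\left(- \frac{1}{19}\right) \left(-3\right) + 15\right)^{2} = \left(\frac{3}{19} + 15\right)^{2} = \left(\frac{288}{19}\right)^{2} = \frac{82944}{361}$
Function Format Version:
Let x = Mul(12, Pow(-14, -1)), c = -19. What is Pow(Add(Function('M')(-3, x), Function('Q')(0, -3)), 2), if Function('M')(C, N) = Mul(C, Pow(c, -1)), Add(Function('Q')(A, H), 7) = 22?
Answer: Rational(82944, 361) ≈ 229.76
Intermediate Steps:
Function('Q')(A, H) = 15 (Function('Q')(A, H) = Add(-7, 22) = 15)
x = Rational(-6, 7) (x = Mul(12, Rational(-1, 14)) = Rational(-6, 7) ≈ -0.85714)
Function('M')(C, N) = Mul(Rational(-1, 19), C) (Function('M')(C, N) = Mul(C, Pow(-19, -1)) = Mul(C, Rational(-1, 19)) = Mul(Rational(-1, 19), C))
Pow(Add(Function('M')(-3, x), Function('Q')(0, -3)), 2) = Pow(Add(Mul(Rational(-1, 19), -3), 15), 2) = Pow(Add(Rational(3, 19), 15), 2) = Pow(Rational(288, 19), 2) = Rational(82944, 361)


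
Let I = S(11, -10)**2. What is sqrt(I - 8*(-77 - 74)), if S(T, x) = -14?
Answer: 6*sqrt(39) ≈ 37.470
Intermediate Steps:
I = 196 (I = (-14)**2 = 196)
sqrt(I - 8*(-77 - 74)) = sqrt(196 - 8*(-77 - 74)) = sqrt(196 - 8*(-151)) = sqrt(196 + 1208) = sqrt(1404) = 6*sqrt(39)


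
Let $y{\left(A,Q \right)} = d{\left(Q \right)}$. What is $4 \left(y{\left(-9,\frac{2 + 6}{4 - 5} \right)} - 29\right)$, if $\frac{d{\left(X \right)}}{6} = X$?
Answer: $-308$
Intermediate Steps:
$d{\left(X \right)} = 6 X$
$y{\left(A,Q \right)} = 6 Q$
$4 \left(y{\left(-9,\frac{2 + 6}{4 - 5} \right)} - 29\right) = 4 \left(6 \frac{2 + 6}{4 - 5} - 29\right) = 4 \left(6 \frac{8}{-1} - 29\right) = 4 \left(6 \cdot 8 \left(-1\right) - 29\right) = 4 \left(6 \left(-8\right) - 29\right) = 4 \left(-48 - 29\right) = 4 \left(-77\right) = -308$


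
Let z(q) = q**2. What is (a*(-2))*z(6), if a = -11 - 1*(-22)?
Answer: -792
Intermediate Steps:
a = 11 (a = -11 + 22 = 11)
(a*(-2))*z(6) = (11*(-2))*6**2 = -22*36 = -792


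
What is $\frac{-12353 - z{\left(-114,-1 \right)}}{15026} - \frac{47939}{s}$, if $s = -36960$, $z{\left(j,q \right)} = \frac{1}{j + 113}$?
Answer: $\frac{11990977}{25243680} \approx 0.47501$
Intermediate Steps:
$z{\left(j,q \right)} = \frac{1}{113 + j}$
$\frac{-12353 - z{\left(-114,-1 \right)}}{15026} - \frac{47939}{s} = \frac{-12353 - \frac{1}{113 - 114}}{15026} - \frac{47939}{-36960} = \left(-12353 - \frac{1}{-1}\right) \frac{1}{15026} - - \frac{47939}{36960} = \left(-12353 - -1\right) \frac{1}{15026} + \frac{47939}{36960} = \left(-12353 + 1\right) \frac{1}{15026} + \frac{47939}{36960} = \left(-12352\right) \frac{1}{15026} + \frac{47939}{36960} = - \frac{6176}{7513} + \frac{47939}{36960} = \frac{11990977}{25243680}$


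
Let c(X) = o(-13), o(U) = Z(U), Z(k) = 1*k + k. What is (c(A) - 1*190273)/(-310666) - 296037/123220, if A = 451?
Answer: -34259993931/19140132260 ≈ -1.7900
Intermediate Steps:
Z(k) = 2*k (Z(k) = k + k = 2*k)
o(U) = 2*U
c(X) = -26 (c(X) = 2*(-13) = -26)
(c(A) - 1*190273)/(-310666) - 296037/123220 = (-26 - 1*190273)/(-310666) - 296037/123220 = (-26 - 190273)*(-1/310666) - 296037*1/123220 = -190299*(-1/310666) - 296037/123220 = 190299/310666 - 296037/123220 = -34259993931/19140132260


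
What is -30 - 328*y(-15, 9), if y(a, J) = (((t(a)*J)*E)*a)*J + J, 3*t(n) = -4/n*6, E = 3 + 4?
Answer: 1484826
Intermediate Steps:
E = 7
t(n) = -8/n (t(n) = (-4/n*6)/3 = (-24/n)/3 = -8/n)
y(a, J) = J - 56*J**2 (y(a, J) = ((((-8/a)*J)*7)*a)*J + J = ((-8*J/a*7)*a)*J + J = ((-56*J/a)*a)*J + J = (-56*J)*J + J = -56*J**2 + J = J - 56*J**2)
-30 - 328*y(-15, 9) = -30 - 2952*(1 - 56*9) = -30 - 2952*(1 - 504) = -30 - 2952*(-503) = -30 - 328*(-4527) = -30 + 1484856 = 1484826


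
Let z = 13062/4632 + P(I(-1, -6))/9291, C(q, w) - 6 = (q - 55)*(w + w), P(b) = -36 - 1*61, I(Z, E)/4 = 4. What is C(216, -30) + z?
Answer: -69224630785/7172652 ≈ -9651.2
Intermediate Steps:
I(Z, E) = 16 (I(Z, E) = 4*4 = 16)
P(b) = -97 (P(b) = -36 - 61 = -97)
C(q, w) = 6 + 2*w*(-55 + q) (C(q, w) = 6 + (q - 55)*(w + w) = 6 + (-55 + q)*(2*w) = 6 + 2*w*(-55 + q))
z = 20151623/7172652 (z = 13062/4632 - 97/9291 = 13062*(1/4632) - 97*1/9291 = 2177/772 - 97/9291 = 20151623/7172652 ≈ 2.8095)
C(216, -30) + z = (6 - 110*(-30) + 2*216*(-30)) + 20151623/7172652 = (6 + 3300 - 12960) + 20151623/7172652 = -9654 + 20151623/7172652 = -69224630785/7172652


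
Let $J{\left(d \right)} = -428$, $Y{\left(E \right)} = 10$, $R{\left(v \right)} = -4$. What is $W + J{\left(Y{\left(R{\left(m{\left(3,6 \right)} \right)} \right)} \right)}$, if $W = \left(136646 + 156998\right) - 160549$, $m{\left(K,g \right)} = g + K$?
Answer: $132667$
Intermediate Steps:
$m{\left(K,g \right)} = K + g$
$W = 133095$ ($W = 293644 - 160549 = 133095$)
$W + J{\left(Y{\left(R{\left(m{\left(3,6 \right)} \right)} \right)} \right)} = 133095 - 428 = 132667$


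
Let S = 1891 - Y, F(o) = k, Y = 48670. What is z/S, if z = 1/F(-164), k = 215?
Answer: -1/10057485 ≈ -9.9428e-8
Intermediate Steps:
F(o) = 215
z = 1/215 ≈ 0.0046512
S = -46779 (S = 1891 - 1*48670 = 1891 - 48670 = -46779)
z/S = (1/215)/(-46779) = (1/215)*(-1/46779) = -1/10057485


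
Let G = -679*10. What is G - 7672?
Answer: -14462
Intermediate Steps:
G = -6790
G - 7672 = -6790 - 7672 = -14462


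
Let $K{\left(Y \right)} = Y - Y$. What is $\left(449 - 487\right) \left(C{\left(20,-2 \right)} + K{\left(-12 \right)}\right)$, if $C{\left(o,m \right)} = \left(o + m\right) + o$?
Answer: $-1444$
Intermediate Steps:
$C{\left(o,m \right)} = m + 2 o$ ($C{\left(o,m \right)} = \left(m + o\right) + o = m + 2 o$)
$K{\left(Y \right)} = 0$
$\left(449 - 487\right) \left(C{\left(20,-2 \right)} + K{\left(-12 \right)}\right) = \left(449 - 487\right) \left(\left(-2 + 2 \cdot 20\right) + 0\right) = - 38 \left(\left(-2 + 40\right) + 0\right) = - 38 \left(38 + 0\right) = \left(-38\right) 38 = -1444$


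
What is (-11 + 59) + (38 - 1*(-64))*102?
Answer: 10452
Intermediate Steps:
(-11 + 59) + (38 - 1*(-64))*102 = 48 + (38 + 64)*102 = 48 + 102*102 = 48 + 10404 = 10452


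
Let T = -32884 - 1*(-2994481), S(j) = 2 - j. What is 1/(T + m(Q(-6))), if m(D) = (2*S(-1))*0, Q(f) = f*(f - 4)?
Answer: 1/2961597 ≈ 3.3766e-7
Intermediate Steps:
T = 2961597 (T = -32884 + 2994481 = 2961597)
Q(f) = f*(-4 + f)
m(D) = 0 (m(D) = (2*(2 - 1*(-1)))*0 = (2*(2 + 1))*0 = (2*3)*0 = 6*0 = 0)
1/(T + m(Q(-6))) = 1/(2961597 + 0) = 1/2961597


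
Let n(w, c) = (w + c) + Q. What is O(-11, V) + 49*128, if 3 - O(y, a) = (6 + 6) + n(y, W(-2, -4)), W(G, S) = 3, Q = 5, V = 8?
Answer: 6266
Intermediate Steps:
n(w, c) = 5 + c + w (n(w, c) = (w + c) + 5 = (c + w) + 5 = 5 + c + w)
O(y, a) = -17 - y (O(y, a) = 3 - ((6 + 6) + (5 + 3 + y)) = 3 - (12 + (8 + y)) = 3 - (20 + y) = 3 + (-20 - y) = -17 - y)
O(-11, V) + 49*128 = (-17 - 1*(-11)) + 49*128 = (-17 + 11) + 6272 = -6 + 6272 = 6266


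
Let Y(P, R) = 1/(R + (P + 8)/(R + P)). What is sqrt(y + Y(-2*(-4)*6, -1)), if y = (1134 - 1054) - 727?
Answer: 76*I/3 ≈ 25.333*I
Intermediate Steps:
Y(P, R) = 1/(R + (8 + P)/(P + R))
y = -647 (y = 80 - 727 = -647)
sqrt(y + Y(-2*(-4)*6, -1)) = sqrt(-647 + (-2*(-4)*6 - 1)/(8 - 2*(-4)*6 + (-1)**2 + (-2*(-4)*6)*(-1))) = sqrt(-647 + (8*6 - 1)/(8 + 8*6 + 1 + (8*6)*(-1))) = sqrt(-647 + (48 - 1)/(8 + 48 + 1 + 48*(-1))) = sqrt(-647 + 47/(8 + 48 + 1 - 48)) = sqrt(-647 + 47/9) = sqrt(-5776/9) = 76*I/3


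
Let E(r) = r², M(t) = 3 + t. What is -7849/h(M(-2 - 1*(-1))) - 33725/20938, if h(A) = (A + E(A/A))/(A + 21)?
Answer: -198946079/3306 ≈ -60177.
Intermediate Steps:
h(A) = (1 + A)/(21 + A) (h(A) = (A + (A/A)²)/(A + 21) = (A + 1²)/(21 + A) = (A + 1)/(21 + A) = (1 + A)/(21 + A))
-7849/h(M(-2 - 1*(-1))) - 33725/20938 = -7849*(21 + (3 + (-2 - 1*(-1))))/(1 + (3 + (-2 - 1*(-1)))) - 33725/20938 = -7849*(21 + (3 + (-2 + 1)))/(1 + (3 + (-2 + 1))) - 33725*1/20938 = -7849*(21 + (3 - 1))/(1 + (3 - 1)) - 1775/1102 = -7849*(21 + 2)/(1 + 2) - 1775/1102 = -7849/(3/23) - 1775/1102 = -7849/((1/23)*3) - 1775/1102 = -7849/3/23 - 1775/1102 = -7849*23/3 - 1775/1102 = -180527/3 - 1775/1102 = -198946079/3306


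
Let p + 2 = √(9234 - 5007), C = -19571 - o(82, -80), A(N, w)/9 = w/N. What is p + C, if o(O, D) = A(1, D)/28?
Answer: -136831/7 + √4227 ≈ -19482.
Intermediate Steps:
A(N, w) = 9*w/N (A(N, w) = 9*(w/N) = 9*w/N)
o(O, D) = 9*D/28 (o(O, D) = (9*D/1)/28 = (9*D*1)*(1/28) = (9*D)*(1/28) = 9*D/28)
C = -136817/7 (C = -19571 - 9*(-80)/28 = -19571 - 1*(-180/7) = -19571 + 180/7 = -136817/7 ≈ -19545.)
p = -2 + √4227 (p = -2 + √(9234 - 5007) = -2 + √4227 ≈ 63.015)
p + C = (-2 + √4227) - 136817/7 = -136831/7 + √4227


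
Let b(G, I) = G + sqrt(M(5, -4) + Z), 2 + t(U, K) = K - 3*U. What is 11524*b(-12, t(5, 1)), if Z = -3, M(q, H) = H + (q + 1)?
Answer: -138288 + 11524*I ≈ -1.3829e+5 + 11524.0*I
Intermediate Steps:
M(q, H) = 1 + H + q (M(q, H) = H + (1 + q) = 1 + H + q)
t(U, K) = -2 + K - 3*U (t(U, K) = -2 + (K - 3*U) = -2 + K - 3*U)
b(G, I) = I + G (b(G, I) = G + sqrt((1 - 4 + 5) - 3) = G + sqrt(2 - 3) = G + sqrt(-1) = G + I = I + G)
11524*b(-12, t(5, 1)) = 11524*(I - 12) = 11524*(-12 + I) = -138288 + 11524*I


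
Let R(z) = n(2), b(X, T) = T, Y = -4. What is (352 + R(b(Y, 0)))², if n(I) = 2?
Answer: 125316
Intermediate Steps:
R(z) = 2
(352 + R(b(Y, 0)))² = (352 + 2)² = 354² = 125316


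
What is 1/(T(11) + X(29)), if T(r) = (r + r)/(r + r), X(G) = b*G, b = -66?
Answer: -1/1913 ≈ -0.00052274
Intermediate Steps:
X(G) = -66*G
T(r) = 1 (T(r) = (2*r)/((2*r)) = (2*r)*(1/(2*r)) = 1)
1/(T(11) + X(29)) = 1/(1 - 66*29) = 1/(1 - 1914) = 1/(-1913) = -1/1913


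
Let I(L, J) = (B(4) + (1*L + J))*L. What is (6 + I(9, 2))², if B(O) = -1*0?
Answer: 11025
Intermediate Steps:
B(O) = 0
I(L, J) = L*(J + L) (I(L, J) = (0 + (1*L + J))*L = (0 + (L + J))*L = (0 + (J + L))*L = (J + L)*L = L*(J + L))
(6 + I(9, 2))² = (6 + 9*(2 + 9))² = (6 + 9*11)² = (6 + 99)² = 105² = 11025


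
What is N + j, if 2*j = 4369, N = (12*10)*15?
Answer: 7969/2 ≈ 3984.5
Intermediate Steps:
N = 1800 (N = 120*15 = 1800)
j = 4369/2 (j = (½)*4369 = 4369/2 ≈ 2184.5)
N + j = 1800 + 4369/2 = 7969/2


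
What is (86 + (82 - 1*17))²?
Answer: 22801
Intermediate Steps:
(86 + (82 - 1*17))² = (86 + (82 - 17))² = (86 + 65)² = 151² = 22801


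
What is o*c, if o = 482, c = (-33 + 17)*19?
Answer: -146528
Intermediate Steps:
c = -304 (c = -16*19 = -304)
o*c = 482*(-304) = -146528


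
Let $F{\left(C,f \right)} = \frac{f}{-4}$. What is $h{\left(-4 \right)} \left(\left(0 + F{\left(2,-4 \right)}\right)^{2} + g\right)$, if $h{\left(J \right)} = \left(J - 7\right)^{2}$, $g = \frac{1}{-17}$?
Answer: $\frac{1936}{17} \approx 113.88$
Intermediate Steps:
$F{\left(C,f \right)} = - \frac{f}{4}$ ($F{\left(C,f \right)} = f \left(- \frac{1}{4}\right) = - \frac{f}{4}$)
$g = - \frac{1}{17} \approx -0.058824$
$h{\left(J \right)} = \left(-7 + J\right)^{2}$ ($h{\left(J \right)} = \left(J - 7\right)^{2} = \left(-7 + J\right)^{2}$)
$h{\left(-4 \right)} \left(\left(0 + F{\left(2,-4 \right)}\right)^{2} + g\right) = \left(-7 - 4\right)^{2} \left(\left(0 - -1\right)^{2} - \frac{1}{17}\right) = \left(-11\right)^{2} \left(\left(0 + 1\right)^{2} - \frac{1}{17}\right) = 121 \left(1^{2} - \frac{1}{17}\right) = 121 \left(1 - \frac{1}{17}\right) = 121 \cdot \frac{16}{17} = \frac{1936}{17}$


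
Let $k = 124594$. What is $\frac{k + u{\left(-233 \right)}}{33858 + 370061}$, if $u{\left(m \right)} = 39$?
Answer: $\frac{124633}{403919} \approx 0.30856$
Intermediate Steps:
$\frac{k + u{\left(-233 \right)}}{33858 + 370061} = \frac{124594 + 39}{33858 + 370061} = \frac{124633}{403919}$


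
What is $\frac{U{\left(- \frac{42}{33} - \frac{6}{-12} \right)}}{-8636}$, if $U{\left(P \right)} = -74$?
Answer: $\frac{37}{4318} \approx 0.0085688$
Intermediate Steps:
$\frac{U{\left(- \frac{42}{33} - \frac{6}{-12} \right)}}{-8636} = - \frac{74}{-8636} = \left(-74\right) \left(- \frac{1}{8636}\right) = \frac{37}{4318}$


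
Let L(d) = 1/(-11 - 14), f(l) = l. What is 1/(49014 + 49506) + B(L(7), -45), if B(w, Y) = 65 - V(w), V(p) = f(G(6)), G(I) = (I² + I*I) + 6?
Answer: -1280759/98520 ≈ -13.000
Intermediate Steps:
G(I) = 6 + 2*I² (G(I) = (I² + I²) + 6 = 2*I² + 6 = 6 + 2*I²)
V(p) = 78 (V(p) = 6 + 2*6² = 6 + 2*36 = 6 + 72 = 78)
L(d) = -1/25 (L(d) = 1/(-25) = -1/25)
B(w, Y) = -13 (B(w, Y) = 65 - 1*78 = 65 - 78 = -13)
1/(49014 + 49506) + B(L(7), -45) = 1/(49014 + 49506) - 13 = 1/98520 - 13 = -1280759/98520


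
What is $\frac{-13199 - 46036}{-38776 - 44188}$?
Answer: $\frac{59235}{82964} \approx 0.71398$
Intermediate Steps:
$\frac{-13199 - 46036}{-38776 - 44188} = - \frac{59235}{-82964} = \left(-59235\right) \left(- \frac{1}{82964}\right) = \frac{59235}{82964}$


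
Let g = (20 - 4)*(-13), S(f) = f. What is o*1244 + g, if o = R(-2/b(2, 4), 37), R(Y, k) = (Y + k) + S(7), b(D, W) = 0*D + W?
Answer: 53906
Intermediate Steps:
b(D, W) = W (b(D, W) = 0 + W = W)
R(Y, k) = 7 + Y + k (R(Y, k) = (Y + k) + 7 = 7 + Y + k)
o = 87/2 (o = 7 - 2/4 + 37 = 7 - 2*¼ + 37 = 7 - ½ + 37 = 87/2 ≈ 43.500)
g = -208 (g = 16*(-13) = -208)
o*1244 + g = (87/2)*1244 - 208 = 54114 - 208 = 53906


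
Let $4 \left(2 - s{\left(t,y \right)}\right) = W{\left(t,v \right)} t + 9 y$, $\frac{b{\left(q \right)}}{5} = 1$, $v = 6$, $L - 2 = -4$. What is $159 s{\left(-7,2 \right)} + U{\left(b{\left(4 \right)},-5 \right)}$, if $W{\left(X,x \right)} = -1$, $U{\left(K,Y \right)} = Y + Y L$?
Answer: $- \frac{2683}{4} \approx -670.75$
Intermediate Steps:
$L = -2$ ($L = 2 - 4 = -2$)
$b{\left(q \right)} = 5$ ($b{\left(q \right)} = 5 \cdot 1 = 5$)
$U{\left(K,Y \right)} = - Y$ ($U{\left(K,Y \right)} = Y + Y \left(-2\right) = Y - 2 Y = - Y$)
$s{\left(t,y \right)} = 2 - \frac{9 y}{4} + \frac{t}{4}$ ($s{\left(t,y \right)} = 2 - \frac{- t + 9 y}{4} = 2 + \left(- \frac{9 y}{4} + \frac{t}{4}\right) = 2 - \frac{9 y}{4} + \frac{t}{4}$)
$159 s{\left(-7,2 \right)} + U{\left(b{\left(4 \right)},-5 \right)} = 159 \left(2 - \frac{9}{2} + \frac{1}{4} \left(-7\right)\right) - -5 = 159 \left(2 - \frac{9}{2} - \frac{7}{4}\right) + 5 = 159 \left(- \frac{17}{4}\right) + 5 = - \frac{2703}{4} + 5 = - \frac{2683}{4}$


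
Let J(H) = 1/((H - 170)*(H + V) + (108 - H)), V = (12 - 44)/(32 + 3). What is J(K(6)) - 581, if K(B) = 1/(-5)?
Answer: -30283869/52124 ≈ -581.00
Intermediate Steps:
K(B) = -⅕
V = -32/35 ≈ -0.91429
J(H) = 1/(108 - H + (-170 + H)*(-32/35 + H)) (J(H) = 1/((H - 170)*(H - 32/35) + (108 - H)) = 1/((-170 + H)*(-32/35 + H) + (108 - H)) = 1/(108 - H + (-170 + H)*(-32/35 + H)))
J(K(6)) - 581 = 35/(9220 - 6017*(-⅕) + 35*(-⅕)²) - 581 = 35/(9220 + 6017/5 + 35*(1/25)) - 581 = 35/(9220 + 6017/5 + 7/5) - 581 = 35/(52124/5) - 581 = 35*(5/52124) - 581 = 175/52124 - 581 = -30283869/52124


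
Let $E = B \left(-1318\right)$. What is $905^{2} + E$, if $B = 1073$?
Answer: $-595189$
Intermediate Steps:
$E = -1414214$ ($E = 1073 \left(-1318\right) = -1414214$)
$905^{2} + E = 905^{2} - 1414214 = 819025 - 1414214 = -595189$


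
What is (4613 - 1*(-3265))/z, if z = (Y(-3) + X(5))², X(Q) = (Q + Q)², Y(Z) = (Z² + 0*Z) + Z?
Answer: 3939/5618 ≈ 0.70114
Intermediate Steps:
Y(Z) = Z + Z² (Y(Z) = (Z² + 0) + Z = Z² + Z = Z + Z²)
X(Q) = 4*Q² (X(Q) = (2*Q)² = 4*Q²)
z = 11236 (z = (-3*(1 - 3) + 4*5²)² = (-3*(-2) + 4*25)² = (6 + 100)² = 106² = 11236)
(4613 - 1*(-3265))/z = (4613 - 1*(-3265))/11236 = (4613 + 3265)*(1/11236) = 7878*(1/11236) = 3939/5618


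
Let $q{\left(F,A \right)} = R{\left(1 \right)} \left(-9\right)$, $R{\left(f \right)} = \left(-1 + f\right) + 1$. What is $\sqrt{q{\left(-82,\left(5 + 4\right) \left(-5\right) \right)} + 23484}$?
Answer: $5 \sqrt{939} \approx 153.22$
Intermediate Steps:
$R{\left(f \right)} = f$
$q{\left(F,A \right)} = -9$ ($q{\left(F,A \right)} = 1 \left(-9\right) = -9$)
$\sqrt{q{\left(-82,\left(5 + 4\right) \left(-5\right) \right)} + 23484} = \sqrt{-9 + 23484} = \sqrt{23475} = 5 \sqrt{939}$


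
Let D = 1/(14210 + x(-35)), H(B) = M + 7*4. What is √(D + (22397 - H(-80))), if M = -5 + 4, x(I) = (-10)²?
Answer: √508982374590/4770 ≈ 149.57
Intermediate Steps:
x(I) = 100
M = -1
H(B) = 27 (H(B) = -1 + 7*4 = -1 + 28 = 27)
D = 1/14310 (D = 1/(14210 + 100) = 1/14310 ≈ 6.9881e-5)
√(D + (22397 - H(-80))) = √(1/14310 + (22397 - 1*27)) = √(1/14310 + (22397 - 27)) = √(1/14310 + 22370) = √(320114701/14310) = √508982374590/4770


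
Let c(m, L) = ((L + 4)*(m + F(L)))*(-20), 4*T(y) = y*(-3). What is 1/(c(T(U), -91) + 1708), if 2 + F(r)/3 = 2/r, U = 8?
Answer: -91/1755092 ≈ -5.1849e-5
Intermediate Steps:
T(y) = -3*y/4 (T(y) = (y*(-3))/4 = (-3*y)/4 = -3*y/4)
F(r) = -6 + 6/r (F(r) = -6 + 3*(2/r) = -6 + 6/r)
c(m, L) = -20*(4 + L)*(-6 + m + 6/L) (c(m, L) = ((L + 4)*(m + (-6 + 6/L)))*(-20) = ((4 + L)*(-6 + m + 6/L))*(-20) = -20*(4 + L)*(-6 + m + 6/L))
1/(c(T(U), -91) + 1708) = 1/((360 - 480/(-91) - (-60)*8 + 120*(-91) - 20*(-91)*(-3/4*8)) + 1708) = 1/((360 - 480*(-1/91) - 80*(-6) - 10920 - 20*(-91)*(-6)) + 1708) = 1/((360 + 480/91 + 480 - 10920 - 10920) + 1708) = 1/(-1910520/91 + 1708) = 1/(-1755092/91) = -91/1755092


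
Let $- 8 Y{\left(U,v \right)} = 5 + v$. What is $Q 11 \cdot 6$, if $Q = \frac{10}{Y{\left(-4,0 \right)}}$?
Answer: $-1056$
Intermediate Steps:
$Y{\left(U,v \right)} = - \frac{5}{8} - \frac{v}{8}$ ($Y{\left(U,v \right)} = - \frac{5 + v}{8} = - \frac{5}{8} - \frac{v}{8}$)
$Q = -16$ ($Q = \frac{10}{- \frac{5}{8} - 0} = \frac{10}{- \frac{5}{8} + 0} = \frac{10}{- \frac{5}{8}} = 10 \left(- \frac{8}{5}\right) = -16$)
$Q 11 \cdot 6 = \left(-16\right) 11 \cdot 6 = \left(-176\right) 6 = -1056$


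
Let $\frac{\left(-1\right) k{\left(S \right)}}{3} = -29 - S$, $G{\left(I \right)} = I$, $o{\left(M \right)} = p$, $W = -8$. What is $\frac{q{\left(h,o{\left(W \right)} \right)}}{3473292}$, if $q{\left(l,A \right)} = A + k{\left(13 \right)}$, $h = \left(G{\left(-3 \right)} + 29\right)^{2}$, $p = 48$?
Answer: $\frac{29}{578882} \approx 5.0097 \cdot 10^{-5}$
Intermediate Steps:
$o{\left(M \right)} = 48$
$h = 676$ ($h = \left(-3 + 29\right)^{2} = 26^{2} = 676$)
$k{\left(S \right)} = 87 + 3 S$ ($k{\left(S \right)} = - 3 \left(-29 - S\right) = 87 + 3 S$)
$q{\left(l,A \right)} = 126 + A$ ($q{\left(l,A \right)} = A + \left(87 + 3 \cdot 13\right) = A + \left(87 + 39\right) = A + 126 = 126 + A$)
$\frac{q{\left(h,o{\left(W \right)} \right)}}{3473292} = \frac{126 + 48}{3473292} = 174 \cdot \frac{1}{3473292} = \frac{29}{578882}$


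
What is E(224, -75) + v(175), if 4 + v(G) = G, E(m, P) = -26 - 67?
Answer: 78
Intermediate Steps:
E(m, P) = -93
v(G) = -4 + G
E(224, -75) + v(175) = -93 + (-4 + 175) = -93 + 171 = 78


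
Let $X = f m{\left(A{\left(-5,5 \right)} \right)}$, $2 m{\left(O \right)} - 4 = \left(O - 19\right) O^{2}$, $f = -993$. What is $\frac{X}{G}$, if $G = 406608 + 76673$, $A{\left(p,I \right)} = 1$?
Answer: $\frac{6951}{483281} \approx 0.014383$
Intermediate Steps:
$m{\left(O \right)} = 2 + \frac{O^{2} \left(-19 + O\right)}{2}$ ($m{\left(O \right)} = 2 + \frac{\left(O - 19\right) O^{2}}{2} = 2 + \frac{\left(-19 + O\right) O^{2}}{2} = 2 + \frac{O^{2} \left(-19 + O\right)}{2}$)
$X = 6951$ ($X = - 993 \left(2 + \frac{1^{3}}{2} - \frac{19 \cdot 1^{2}}{2}\right) = - 993 \left(2 + \frac{1}{2} \cdot 1 - \frac{19}{2}\right) = - 993 \left(2 + \frac{1}{2} - \frac{19}{2}\right) = \left(-993\right) \left(-7\right) = 6951$)
$G = 483281$
$\frac{X}{G} = \frac{6951}{483281}$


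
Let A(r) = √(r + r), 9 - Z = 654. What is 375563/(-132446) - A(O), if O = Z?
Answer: -375563/132446 - I*√1290 ≈ -2.8356 - 35.917*I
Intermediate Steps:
Z = -645 (Z = 9 - 1*654 = 9 - 654 = -645)
O = -645
A(r) = √2*√r (A(r) = √(2*r) = √2*√r)
375563/(-132446) - A(O) = 375563/(-132446) - √2*√(-645) = 375563*(-1/132446) - √2*I*√645 = -375563/132446 - I*√1290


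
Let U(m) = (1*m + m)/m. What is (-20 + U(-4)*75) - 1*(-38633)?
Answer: 38763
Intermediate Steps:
U(m) = 2 (U(m) = (m + m)/m = (2*m)/m = 2)
(-20 + U(-4)*75) - 1*(-38633) = (-20 + 2*75) - 1*(-38633) = (-20 + 150) + 38633 = 130 + 38633 = 38763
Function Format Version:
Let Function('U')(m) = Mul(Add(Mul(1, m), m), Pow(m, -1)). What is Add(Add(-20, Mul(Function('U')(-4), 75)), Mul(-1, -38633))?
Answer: 38763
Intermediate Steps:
Function('U')(m) = 2 (Function('U')(m) = Mul(Add(m, m), Pow(m, -1)) = Mul(Mul(2, m), Pow(m, -1)) = 2)
Add(Add(-20, Mul(Function('U')(-4), 75)), Mul(-1, -38633)) = Add(Add(-20, Mul(2, 75)), Mul(-1, -38633)) = Add(Add(-20, 150), 38633) = Add(130, 38633) = 38763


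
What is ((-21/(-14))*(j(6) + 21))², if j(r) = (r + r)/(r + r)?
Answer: 1089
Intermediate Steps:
j(r) = 1 (j(r) = (2*r)/((2*r)) = (2*r)*(1/(2*r)) = 1)
((-21/(-14))*(j(6) + 21))² = ((-21/(-14))*(1 + 21))² = (-21*(-1/14)*22)² = ((3/2)*22)² = 33² = 1089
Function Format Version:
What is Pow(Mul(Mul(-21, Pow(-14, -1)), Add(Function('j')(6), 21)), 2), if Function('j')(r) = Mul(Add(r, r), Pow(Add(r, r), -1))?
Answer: 1089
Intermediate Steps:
Function('j')(r) = 1 (Function('j')(r) = Mul(Mul(2, r), Pow(Mul(2, r), -1)) = Mul(Mul(2, r), Mul(Rational(1, 2), Pow(r, -1))) = 1)
Pow(Mul(Mul(-21, Pow(-14, -1)), Add(Function('j')(6), 21)), 2) = Pow(Mul(Mul(-21, Pow(-14, -1)), Add(1, 21)), 2) = Pow(Mul(Mul(-21, Rational(-1, 14)), 22), 2) = Pow(Mul(Rational(3, 2), 22), 2) = Pow(33, 2) = 1089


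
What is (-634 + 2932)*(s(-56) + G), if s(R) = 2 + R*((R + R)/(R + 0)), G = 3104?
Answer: 6880212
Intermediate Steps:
s(R) = 2 + 2*R (s(R) = 2 + R*((2*R)/R) = 2 + R*2 = 2 + 2*R)
(-634 + 2932)*(s(-56) + G) = (-634 + 2932)*((2 + 2*(-56)) + 3104) = 2298*((2 - 112) + 3104) = 2298*(-110 + 3104) = 2298*2994 = 6880212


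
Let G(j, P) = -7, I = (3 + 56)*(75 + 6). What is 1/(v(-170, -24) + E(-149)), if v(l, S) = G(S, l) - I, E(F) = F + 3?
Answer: -1/4932 ≈ -0.00020276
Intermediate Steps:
E(F) = 3 + F
I = 4779 (I = 59*81 = 4779)
v(l, S) = -4786 (v(l, S) = -7 - 1*4779 = -7 - 4779 = -4786)
1/(v(-170, -24) + E(-149)) = 1/(-4786 + (3 - 149)) = 1/(-4786 - 146) = 1/(-4932) = -1/4932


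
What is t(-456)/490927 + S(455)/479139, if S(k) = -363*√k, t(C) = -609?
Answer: -609/490927 - 121*√455/159713 ≈ -0.017401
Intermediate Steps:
t(-456)/490927 + S(455)/479139 = -609/490927 - 363*√455/479139 = -609*1/490927 - 363*√455*(1/479139) = -609/490927 - 121*√455/159713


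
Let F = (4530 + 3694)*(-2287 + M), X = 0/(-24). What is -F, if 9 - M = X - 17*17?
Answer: 16357536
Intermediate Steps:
X = 0 (X = 0*(-1/24) = 0)
M = 298 (M = 9 - (0 - 17*17) = 9 - (0 - 289) = 9 - 1*(-289) = 9 + 289 = 298)
F = -16357536 (F = (4530 + 3694)*(-2287 + 298) = 8224*(-1989) = -16357536)
-F = -1*(-16357536) = 16357536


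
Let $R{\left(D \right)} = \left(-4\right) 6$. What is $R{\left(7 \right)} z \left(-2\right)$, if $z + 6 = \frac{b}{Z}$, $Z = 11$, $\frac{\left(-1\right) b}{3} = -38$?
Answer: $\frac{2304}{11} \approx 209.45$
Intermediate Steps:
$b = 114$ ($b = \left(-3\right) \left(-38\right) = 114$)
$R{\left(D \right)} = -24$
$z = \frac{48}{11}$ ($z = -6 + \frac{114}{11} = \frac{48}{11} \approx 4.3636$)
$R{\left(7 \right)} z \left(-2\right) = \left(-24\right) \frac{48}{11} \left(-2\right) = \left(- \frac{1152}{11}\right) \left(-2\right) = \frac{2304}{11}$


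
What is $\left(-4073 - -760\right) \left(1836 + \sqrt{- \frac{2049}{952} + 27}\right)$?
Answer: $-6082668 - \frac{3313 \sqrt{5629890}}{476} \approx -6.0992 \cdot 10^{6}$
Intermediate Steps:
$\left(-4073 - -760\right) \left(1836 + \sqrt{- \frac{2049}{952} + 27}\right) = \left(-4073 + 760\right) \left(1836 + \sqrt{\left(-2049\right) \frac{1}{952} + 27}\right) = - 3313 \left(1836 + \sqrt{- \frac{2049}{952} + 27}\right) = - 3313 \left(1836 + \sqrt{\frac{23655}{952}}\right) = - 3313 \left(1836 + \frac{\sqrt{5629890}}{476}\right) = -6082668 - \frac{3313 \sqrt{5629890}}{476}$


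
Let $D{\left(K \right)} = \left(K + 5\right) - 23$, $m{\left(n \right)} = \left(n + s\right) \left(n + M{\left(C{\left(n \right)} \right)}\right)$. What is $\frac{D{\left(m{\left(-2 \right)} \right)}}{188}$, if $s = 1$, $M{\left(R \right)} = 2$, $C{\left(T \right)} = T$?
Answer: $- \frac{9}{94} \approx -0.095745$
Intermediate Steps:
$m{\left(n \right)} = \left(1 + n\right) \left(2 + n\right)$ ($m{\left(n \right)} = \left(n + 1\right) \left(n + 2\right) = \left(1 + n\right) \left(2 + n\right)$)
$D{\left(K \right)} = -18 + K$ ($D{\left(K \right)} = \left(5 + K\right) - 23 = -18 + K$)
$\frac{D{\left(m{\left(-2 \right)} \right)}}{188} = \frac{-18 + \left(2 + \left(-2\right)^{2} + 3 \left(-2\right)\right)}{188} = \frac{-18 + \left(2 + 4 - 6\right)}{188} = \frac{-18 + 0}{188} = \frac{1}{188} \left(-18\right) = - \frac{9}{94}$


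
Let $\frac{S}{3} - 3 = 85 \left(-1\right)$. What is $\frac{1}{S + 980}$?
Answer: $\frac{1}{734} \approx 0.0013624$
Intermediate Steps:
$S = -246$ ($S = 9 + 3 \cdot 85 \left(-1\right) = 9 + 3 \left(-85\right) = 9 - 255 = -246$)
$\frac{1}{S + 980} = \frac{1}{-246 + 980} = \frac{1}{734}$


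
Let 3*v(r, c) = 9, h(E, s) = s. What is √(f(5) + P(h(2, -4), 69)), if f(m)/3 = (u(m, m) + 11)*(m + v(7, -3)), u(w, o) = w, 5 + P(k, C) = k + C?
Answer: 2*√111 ≈ 21.071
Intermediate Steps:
P(k, C) = -5 + C + k (P(k, C) = -5 + (k + C) = -5 + (C + k) = -5 + C + k)
v(r, c) = 3 (v(r, c) = (⅓)*9 = 3)
f(m) = 3*(3 + m)*(11 + m) (f(m) = 3*((m + 11)*(m + 3)) = 3*((11 + m)*(3 + m)) = 3*((3 + m)*(11 + m)) = 3*(3 + m)*(11 + m))
√(f(5) + P(h(2, -4), 69)) = √((99 + 3*5² + 42*5) + (-5 + 69 - 4)) = √((99 + 3*25 + 210) + 60) = √((99 + 75 + 210) + 60) = √(384 + 60) = √444 = 2*√111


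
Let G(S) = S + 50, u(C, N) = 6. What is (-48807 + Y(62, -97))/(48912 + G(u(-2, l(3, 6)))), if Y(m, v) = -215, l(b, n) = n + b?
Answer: -24511/24484 ≈ -1.0011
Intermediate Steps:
l(b, n) = b + n
G(S) = 50 + S
(-48807 + Y(62, -97))/(48912 + G(u(-2, l(3, 6)))) = (-48807 - 215)/(48912 + (50 + 6)) = -49022/(48912 + 56) = -49022/48968 = -49022*1/48968 = -24511/24484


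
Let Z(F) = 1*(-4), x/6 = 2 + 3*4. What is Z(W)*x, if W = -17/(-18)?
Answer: -336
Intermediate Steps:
x = 84 (x = 6*(2 + 3*4) = 6*(2 + 12) = 6*14 = 84)
W = 17/18 (W = -17*(-1/18) = 17/18 ≈ 0.94444)
Z(F) = -4
Z(W)*x = -4*84 = -336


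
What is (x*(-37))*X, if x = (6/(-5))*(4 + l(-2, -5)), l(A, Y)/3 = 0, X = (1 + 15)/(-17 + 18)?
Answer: 14208/5 ≈ 2841.6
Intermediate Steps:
X = 16 (X = 16/1 = 16*1 = 16)
l(A, Y) = 0 (l(A, Y) = 3*0 = 0)
x = -24/5 (x = (6/(-5))*(4 + 0) = (6*(-⅕))*4 = -6/5*4 = -24/5 ≈ -4.8000)
(x*(-37))*X = -24/5*(-37)*16 = (888/5)*16 = 14208/5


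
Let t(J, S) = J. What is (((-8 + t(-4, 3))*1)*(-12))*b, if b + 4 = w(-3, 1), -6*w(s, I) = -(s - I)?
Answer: -672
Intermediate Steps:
w(s, I) = -I/6 + s/6 (w(s, I) = -(-1)*(s - I)/6 = -(I - s)/6 = -I/6 + s/6)
b = -14/3 (b = -4 + (-1/6*1 + (1/6)*(-3)) = -4 + (-1/6 - 1/2) = -4 - 2/3 = -14/3 ≈ -4.6667)
(((-8 + t(-4, 3))*1)*(-12))*b = (((-8 - 4)*1)*(-12))*(-14/3) = (-12*1*(-12))*(-14/3) = -12*(-12)*(-14/3) = 144*(-14/3) = -672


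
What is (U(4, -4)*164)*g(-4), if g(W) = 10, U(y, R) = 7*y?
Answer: 45920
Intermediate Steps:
(U(4, -4)*164)*g(-4) = ((7*4)*164)*10 = (28*164)*10 = 4592*10 = 45920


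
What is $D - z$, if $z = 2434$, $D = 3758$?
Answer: $1324$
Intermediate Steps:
$D - z = 3758 - 2434 = 1324$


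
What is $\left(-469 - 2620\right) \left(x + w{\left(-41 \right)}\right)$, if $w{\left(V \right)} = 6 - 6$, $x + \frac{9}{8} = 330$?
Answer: $- \frac{8127159}{8} \approx -1.0159 \cdot 10^{6}$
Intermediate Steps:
$x = \frac{2631}{8}$ ($x = - \frac{9}{8} + 330 = \frac{2631}{8} \approx 328.88$)
$w{\left(V \right)} = 0$ ($w{\left(V \right)} = 6 - 6 = 0$)
$\left(-469 - 2620\right) \left(x + w{\left(-41 \right)}\right) = \left(-469 - 2620\right) \left(\frac{2631}{8} + 0\right) = \left(-3089\right) \frac{2631}{8} = - \frac{8127159}{8}$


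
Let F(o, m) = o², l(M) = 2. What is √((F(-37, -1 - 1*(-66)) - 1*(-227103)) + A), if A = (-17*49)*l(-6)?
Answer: √226806 ≈ 476.24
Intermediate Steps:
A = -1666 (A = -17*49*2 = -833*2 = -1666)
√((F(-37, -1 - 1*(-66)) - 1*(-227103)) + A) = √(((-37)² - 1*(-227103)) - 1666) = √((1369 + 227103) - 1666) = √(228472 - 1666) = √226806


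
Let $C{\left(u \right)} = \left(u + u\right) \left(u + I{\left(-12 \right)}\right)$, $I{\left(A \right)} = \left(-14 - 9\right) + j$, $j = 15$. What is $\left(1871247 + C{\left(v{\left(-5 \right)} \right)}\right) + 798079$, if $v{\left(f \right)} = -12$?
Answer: $2669806$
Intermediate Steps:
$I{\left(A \right)} = -8$ ($I{\left(A \right)} = \left(-14 - 9\right) + 15 = -23 + 15 = -8$)
$C{\left(u \right)} = 2 u \left(-8 + u\right)$ ($C{\left(u \right)} = \left(u + u\right) \left(u - 8\right) = 2 u \left(-8 + u\right)$)
$\left(1871247 + C{\left(v{\left(-5 \right)} \right)}\right) + 798079 = \left(1871247 + 2 \left(-12\right) \left(-8 - 12\right)\right) + 798079 = \left(1871247 + 2 \left(-12\right) \left(-20\right)\right) + 798079 = \left(1871247 + 480\right) + 798079 = 1871727 + 798079 = 2669806$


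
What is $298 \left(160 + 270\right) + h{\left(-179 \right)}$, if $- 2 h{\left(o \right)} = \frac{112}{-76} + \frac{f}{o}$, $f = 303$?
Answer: $\frac{871619049}{6802} \approx 1.2814 \cdot 10^{5}$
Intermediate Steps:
$h{\left(o \right)} = \frac{14}{19} - \frac{303}{2 o}$ ($h{\left(o \right)} = - \frac{\frac{112}{-76} + \frac{303}{o}}{2} = - \frac{112 \left(- \frac{1}{76}\right) + \frac{303}{o}}{2} = - \frac{- \frac{28}{19} + \frac{303}{o}}{2} = \frac{14}{19} - \frac{303}{2 o}$)
$298 \left(160 + 270\right) + h{\left(-179 \right)} = 298 \left(160 + 270\right) + \frac{-5757 + 28 \left(-179\right)}{38 \left(-179\right)} = 298 \cdot 430 + \frac{1}{38} \left(- \frac{1}{179}\right) \left(-5757 - 5012\right) = 128140 + \frac{1}{38} \left(- \frac{1}{179}\right) \left(-10769\right) = 128140 + \frac{10769}{6802} = \frac{871619049}{6802}$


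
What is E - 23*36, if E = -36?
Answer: -864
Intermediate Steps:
E - 23*36 = -36 - 23*36 = -36 - 828 = -864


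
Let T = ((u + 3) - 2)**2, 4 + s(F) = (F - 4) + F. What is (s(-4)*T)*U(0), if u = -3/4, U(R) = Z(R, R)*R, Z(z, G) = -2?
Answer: 0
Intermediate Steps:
U(R) = -2*R
u = -3/4 (u = -3*1/4 = -3/4 ≈ -0.75000)
s(F) = -8 + 2*F (s(F) = -4 + ((F - 4) + F) = -4 + ((-4 + F) + F) = -4 + (-4 + 2*F) = -8 + 2*F)
T = 1/16 (T = ((-3/4 + 3) - 2)**2 = (9/4 - 2)**2 = (1/4)**2 = 1/16 ≈ 0.062500)
(s(-4)*T)*U(0) = ((-8 + 2*(-4))*(1/16))*(-2*0) = ((-8 - 8)*(1/16))*0 = -16*1/16*0 = -1*0 = 0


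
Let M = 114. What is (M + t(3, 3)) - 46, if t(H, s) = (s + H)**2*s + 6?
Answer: 182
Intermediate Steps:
t(H, s) = 6 + s*(H + s)**2 (t(H, s) = (H + s)**2*s + 6 = s*(H + s)**2 + 6 = 6 + s*(H + s)**2)
(M + t(3, 3)) - 46 = (114 + (6 + 3*(3 + 3)**2)) - 46 = (114 + (6 + 3*6**2)) - 46 = (114 + (6 + 3*36)) - 46 = (114 + (6 + 108)) - 46 = (114 + 114) - 46 = 228 - 46 = 182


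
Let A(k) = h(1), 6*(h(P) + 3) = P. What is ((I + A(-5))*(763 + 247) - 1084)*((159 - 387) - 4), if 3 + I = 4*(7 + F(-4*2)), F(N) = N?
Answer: 7666904/3 ≈ 2.5556e+6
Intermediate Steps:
h(P) = -3 + P/6
A(k) = -17/6 (A(k) = -3 + (1/6)*1 = -3 + 1/6 = -17/6)
I = -7 (I = -3 + 4*(7 - 4*2) = -3 + 4*(7 - 8) = -3 + 4*(-1) = -3 - 4 = -7)
((I + A(-5))*(763 + 247) - 1084)*((159 - 387) - 4) = ((-7 - 17/6)*(763 + 247) - 1084)*((159 - 387) - 4) = (-59/6*1010 - 1084)*(-228 - 4) = (-29795/3 - 1084)*(-232) = -33047/3*(-232) = 7666904/3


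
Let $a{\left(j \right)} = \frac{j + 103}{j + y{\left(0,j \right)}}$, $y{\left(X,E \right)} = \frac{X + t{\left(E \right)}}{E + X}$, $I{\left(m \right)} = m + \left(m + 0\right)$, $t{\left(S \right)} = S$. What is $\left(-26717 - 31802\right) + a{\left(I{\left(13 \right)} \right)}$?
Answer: $- \frac{526628}{9} \approx -58514.0$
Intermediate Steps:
$I{\left(m \right)} = 2 m$ ($I{\left(m \right)} = m + m = 2 m$)
$y{\left(X,E \right)} = 1$ ($y{\left(X,E \right)} = \frac{X + E}{E + X} = \frac{E + X}{E + X} = 1$)
$a{\left(j \right)} = \frac{103 + j}{1 + j}$ ($a{\left(j \right)} = \frac{j + 103}{j + 1} = \frac{103 + j}{1 + j}$)
$\left(-26717 - 31802\right) + a{\left(I{\left(13 \right)} \right)} = \left(-26717 - 31802\right) + \frac{103 + 2 \cdot 13}{1 + 2 \cdot 13} = -58519 + \frac{103 + 26}{1 + 26} = -58519 + \frac{1}{27} \cdot 129 = -58519 + \frac{43}{9} = - \frac{526628}{9}$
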